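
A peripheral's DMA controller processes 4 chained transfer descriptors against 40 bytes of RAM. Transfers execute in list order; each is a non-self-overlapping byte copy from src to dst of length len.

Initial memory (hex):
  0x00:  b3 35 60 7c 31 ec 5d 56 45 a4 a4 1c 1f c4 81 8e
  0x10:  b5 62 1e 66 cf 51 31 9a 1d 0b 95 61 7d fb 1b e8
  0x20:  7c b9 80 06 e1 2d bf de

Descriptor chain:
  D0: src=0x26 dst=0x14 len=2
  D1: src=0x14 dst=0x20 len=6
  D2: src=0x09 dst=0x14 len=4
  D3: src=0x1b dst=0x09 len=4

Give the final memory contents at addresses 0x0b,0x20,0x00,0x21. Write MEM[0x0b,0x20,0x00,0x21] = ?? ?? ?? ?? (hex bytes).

D0: mem[0x14..0x15] <- [bf de]
D1: mem[0x20..0x25] <- [bf de 31 9a 1d 0b]
D2: mem[0x14..0x17] <- [a4 a4 1c 1f]
D3: mem[0x09..0x0c] <- [61 7d fb 1b]
query mem[0x0b]=0xfb, mem[0x20]=0xbf, mem[0x00]=0xb3, mem[0x21]=0xde

MEM[0x0b,0x20,0x00,0x21] = fb bf b3 de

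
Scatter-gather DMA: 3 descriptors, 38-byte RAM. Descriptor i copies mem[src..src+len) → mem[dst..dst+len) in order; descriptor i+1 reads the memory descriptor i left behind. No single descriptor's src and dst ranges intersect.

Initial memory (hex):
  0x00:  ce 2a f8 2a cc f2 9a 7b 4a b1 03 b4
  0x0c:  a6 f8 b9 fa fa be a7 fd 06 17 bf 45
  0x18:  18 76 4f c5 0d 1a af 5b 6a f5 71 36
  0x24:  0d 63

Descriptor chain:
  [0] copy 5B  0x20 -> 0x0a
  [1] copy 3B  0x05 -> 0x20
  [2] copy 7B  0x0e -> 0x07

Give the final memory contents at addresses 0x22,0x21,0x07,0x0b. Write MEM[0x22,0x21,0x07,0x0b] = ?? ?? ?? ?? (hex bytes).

D0: mem[0x0a..0x0e] <- [6a f5 71 36 0d]
D1: mem[0x20..0x22] <- [f2 9a 7b]
D2: mem[0x07..0x0d] <- [0d fa fa be a7 fd 06]
query mem[0x22]=0x7b, mem[0x21]=0x9a, mem[0x07]=0x0d, mem[0x0b]=0xa7

MEM[0x22,0x21,0x07,0x0b] = 7b 9a 0d a7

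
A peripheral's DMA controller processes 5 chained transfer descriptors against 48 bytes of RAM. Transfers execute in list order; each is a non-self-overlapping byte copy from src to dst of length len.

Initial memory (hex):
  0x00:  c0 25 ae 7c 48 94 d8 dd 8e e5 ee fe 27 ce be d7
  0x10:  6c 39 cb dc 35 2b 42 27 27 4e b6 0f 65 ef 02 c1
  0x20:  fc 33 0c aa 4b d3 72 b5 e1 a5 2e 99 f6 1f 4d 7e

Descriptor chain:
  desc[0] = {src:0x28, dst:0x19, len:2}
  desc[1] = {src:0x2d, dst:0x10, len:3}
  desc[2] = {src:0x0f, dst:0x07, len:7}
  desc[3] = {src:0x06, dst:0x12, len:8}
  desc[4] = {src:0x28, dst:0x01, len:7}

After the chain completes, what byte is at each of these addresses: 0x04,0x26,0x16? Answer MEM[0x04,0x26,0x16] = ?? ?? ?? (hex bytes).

MEM[0x04,0x26,0x16] = 99 72 7e

#0 dst[0x19+2] := {0xe1,0xa5}
#1 dst[0x10+3] := {0x1f,0x4d,0x7e}
#2 dst[0x07+7] := {0xd7,0x1f,0x4d,0x7e,0xdc,0x35,0x2b}
#3 dst[0x12+8] := {0xd8,0xd7,0x1f,0x4d,0x7e,0xdc,0x35,0x2b}
#4 dst[0x01+7] := {0xe1,0xa5,0x2e,0x99,0xf6,0x1f,0x4d}
query mem[0x04]=0x99, mem[0x26]=0x72, mem[0x16]=0x7e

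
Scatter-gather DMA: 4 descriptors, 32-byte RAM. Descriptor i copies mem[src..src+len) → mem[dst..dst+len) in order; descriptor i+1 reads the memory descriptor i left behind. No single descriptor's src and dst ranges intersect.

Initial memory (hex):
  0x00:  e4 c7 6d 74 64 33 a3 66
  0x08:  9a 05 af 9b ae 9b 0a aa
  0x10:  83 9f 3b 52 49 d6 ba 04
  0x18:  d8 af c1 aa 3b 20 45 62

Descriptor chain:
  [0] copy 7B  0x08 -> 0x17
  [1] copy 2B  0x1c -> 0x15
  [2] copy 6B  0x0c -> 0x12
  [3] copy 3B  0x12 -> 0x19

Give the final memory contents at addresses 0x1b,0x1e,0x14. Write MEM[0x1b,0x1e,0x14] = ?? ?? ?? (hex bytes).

[0] 0x08->0x17 len=7 : 9a 05 af 9b ae 9b 0a
[1] 0x1c->0x15 len=2 : 9b 0a
[2] 0x0c->0x12 len=6 : ae 9b 0a aa 83 9f
[3] 0x12->0x19 len=3 : ae 9b 0a
query mem[0x1b]=0x0a, mem[0x1e]=0x45, mem[0x14]=0x0a

MEM[0x1b,0x1e,0x14] = 0a 45 0a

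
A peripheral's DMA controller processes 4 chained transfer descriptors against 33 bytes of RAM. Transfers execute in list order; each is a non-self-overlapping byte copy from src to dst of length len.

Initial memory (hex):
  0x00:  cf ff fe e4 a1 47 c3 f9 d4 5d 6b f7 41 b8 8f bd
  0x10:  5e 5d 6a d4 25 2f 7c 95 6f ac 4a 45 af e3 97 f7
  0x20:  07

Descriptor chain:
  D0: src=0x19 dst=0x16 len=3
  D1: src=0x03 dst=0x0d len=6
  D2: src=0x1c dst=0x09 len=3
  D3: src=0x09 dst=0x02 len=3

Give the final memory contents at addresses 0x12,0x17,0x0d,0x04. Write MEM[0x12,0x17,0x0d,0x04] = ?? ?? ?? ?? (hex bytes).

  after D0: wrote 3B at 0x16 = ac4a45
  after D1: wrote 6B at 0x0d = e4a147c3f9d4
  after D2: wrote 3B at 0x09 = afe397
  after D3: wrote 3B at 0x02 = afe397
query mem[0x12]=0xd4, mem[0x17]=0x4a, mem[0x0d]=0xe4, mem[0x04]=0x97

MEM[0x12,0x17,0x0d,0x04] = d4 4a e4 97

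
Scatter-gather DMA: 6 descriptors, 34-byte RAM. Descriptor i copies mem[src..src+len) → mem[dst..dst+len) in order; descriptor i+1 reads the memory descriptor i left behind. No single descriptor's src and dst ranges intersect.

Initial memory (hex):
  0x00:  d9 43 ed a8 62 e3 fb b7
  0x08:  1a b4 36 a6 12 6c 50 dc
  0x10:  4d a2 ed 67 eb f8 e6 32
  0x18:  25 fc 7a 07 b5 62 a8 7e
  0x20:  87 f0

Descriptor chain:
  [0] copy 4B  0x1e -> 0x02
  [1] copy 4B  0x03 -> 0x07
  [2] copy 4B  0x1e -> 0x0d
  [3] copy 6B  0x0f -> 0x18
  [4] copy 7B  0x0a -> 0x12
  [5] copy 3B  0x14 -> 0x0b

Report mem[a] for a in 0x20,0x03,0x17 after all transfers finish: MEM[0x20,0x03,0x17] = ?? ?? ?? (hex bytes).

MEM[0x20,0x03,0x17] = 87 7e 87

  after D0: wrote 4B at 0x02 = a87e87f0
  after D1: wrote 4B at 0x07 = 7e87f0fb
  after D2: wrote 4B at 0x0d = a87e87f0
  after D3: wrote 6B at 0x18 = 87f0a2ed67eb
  after D4: wrote 7B at 0x12 = fba612a87e87f0
  after D5: wrote 3B at 0x0b = 12a87e
query mem[0x20]=0x87, mem[0x03]=0x7e, mem[0x17]=0x87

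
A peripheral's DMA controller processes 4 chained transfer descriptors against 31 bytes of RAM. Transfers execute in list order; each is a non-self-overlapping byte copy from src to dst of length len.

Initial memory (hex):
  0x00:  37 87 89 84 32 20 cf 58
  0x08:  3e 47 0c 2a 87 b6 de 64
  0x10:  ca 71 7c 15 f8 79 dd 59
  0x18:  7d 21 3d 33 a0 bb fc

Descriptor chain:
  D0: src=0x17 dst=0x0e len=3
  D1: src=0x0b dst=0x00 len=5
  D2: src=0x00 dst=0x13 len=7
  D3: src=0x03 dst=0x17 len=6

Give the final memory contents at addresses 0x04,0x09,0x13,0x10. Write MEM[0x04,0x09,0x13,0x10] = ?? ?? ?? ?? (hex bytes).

D0: mem[0x0e..0x10] <- [59 7d 21]
D1: mem[0x00..0x04] <- [2a 87 b6 59 7d]
D2: mem[0x13..0x19] <- [2a 87 b6 59 7d 20 cf]
D3: mem[0x17..0x1c] <- [59 7d 20 cf 58 3e]
query mem[0x04]=0x7d, mem[0x09]=0x47, mem[0x13]=0x2a, mem[0x10]=0x21

MEM[0x04,0x09,0x13,0x10] = 7d 47 2a 21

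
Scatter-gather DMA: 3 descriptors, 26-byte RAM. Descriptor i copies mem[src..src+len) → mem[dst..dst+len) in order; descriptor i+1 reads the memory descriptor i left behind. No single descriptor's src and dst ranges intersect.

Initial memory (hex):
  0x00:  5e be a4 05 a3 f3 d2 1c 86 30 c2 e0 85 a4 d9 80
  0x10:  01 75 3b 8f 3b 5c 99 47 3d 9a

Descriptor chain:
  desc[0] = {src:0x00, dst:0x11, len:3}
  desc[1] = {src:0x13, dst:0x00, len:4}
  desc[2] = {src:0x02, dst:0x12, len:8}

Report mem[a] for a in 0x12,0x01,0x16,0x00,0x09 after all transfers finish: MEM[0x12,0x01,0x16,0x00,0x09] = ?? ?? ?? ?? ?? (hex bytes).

#0 dst[0x11+3] := {0x5e,0xbe,0xa4}
#1 dst[0x00+4] := {0xa4,0x3b,0x5c,0x99}
#2 dst[0x12+8] := {0x5c,0x99,0xa3,0xf3,0xd2,0x1c,0x86,0x30}
query mem[0x12]=0x5c, mem[0x01]=0x3b, mem[0x16]=0xd2, mem[0x00]=0xa4, mem[0x09]=0x30

MEM[0x12,0x01,0x16,0x00,0x09] = 5c 3b d2 a4 30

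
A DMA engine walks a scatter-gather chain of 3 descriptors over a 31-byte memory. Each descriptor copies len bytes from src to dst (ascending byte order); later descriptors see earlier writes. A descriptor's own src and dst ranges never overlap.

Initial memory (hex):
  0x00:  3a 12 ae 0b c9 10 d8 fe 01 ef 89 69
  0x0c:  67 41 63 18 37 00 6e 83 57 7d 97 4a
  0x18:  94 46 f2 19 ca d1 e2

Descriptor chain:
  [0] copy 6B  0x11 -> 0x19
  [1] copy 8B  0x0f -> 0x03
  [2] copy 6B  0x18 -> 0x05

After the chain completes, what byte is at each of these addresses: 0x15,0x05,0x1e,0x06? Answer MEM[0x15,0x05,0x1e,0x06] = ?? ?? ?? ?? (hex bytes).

D0: mem[0x19..0x1e] <- [00 6e 83 57 7d 97]
D1: mem[0x03..0x0a] <- [18 37 00 6e 83 57 7d 97]
D2: mem[0x05..0x0a] <- [94 00 6e 83 57 7d]
query mem[0x15]=0x7d, mem[0x05]=0x94, mem[0x1e]=0x97, mem[0x06]=0x00

MEM[0x15,0x05,0x1e,0x06] = 7d 94 97 00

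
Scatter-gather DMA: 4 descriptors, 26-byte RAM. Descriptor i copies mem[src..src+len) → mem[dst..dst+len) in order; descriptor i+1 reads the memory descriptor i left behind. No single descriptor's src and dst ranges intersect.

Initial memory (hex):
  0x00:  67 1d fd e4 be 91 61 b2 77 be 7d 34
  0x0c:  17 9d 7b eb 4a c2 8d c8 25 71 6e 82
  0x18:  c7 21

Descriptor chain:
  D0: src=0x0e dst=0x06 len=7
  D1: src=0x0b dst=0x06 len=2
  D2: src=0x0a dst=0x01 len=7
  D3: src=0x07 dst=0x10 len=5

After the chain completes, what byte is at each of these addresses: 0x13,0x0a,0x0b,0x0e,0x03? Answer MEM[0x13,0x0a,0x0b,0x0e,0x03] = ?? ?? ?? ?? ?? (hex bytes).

[0] 0x0e->0x06 len=7 : 7b eb 4a c2 8d c8 25
[1] 0x0b->0x06 len=2 : c8 25
[2] 0x0a->0x01 len=7 : 8d c8 25 9d 7b eb 4a
[3] 0x07->0x10 len=5 : 4a 4a c2 8d c8
query mem[0x13]=0x8d, mem[0x0a]=0x8d, mem[0x0b]=0xc8, mem[0x0e]=0x7b, mem[0x03]=0x25

MEM[0x13,0x0a,0x0b,0x0e,0x03] = 8d 8d c8 7b 25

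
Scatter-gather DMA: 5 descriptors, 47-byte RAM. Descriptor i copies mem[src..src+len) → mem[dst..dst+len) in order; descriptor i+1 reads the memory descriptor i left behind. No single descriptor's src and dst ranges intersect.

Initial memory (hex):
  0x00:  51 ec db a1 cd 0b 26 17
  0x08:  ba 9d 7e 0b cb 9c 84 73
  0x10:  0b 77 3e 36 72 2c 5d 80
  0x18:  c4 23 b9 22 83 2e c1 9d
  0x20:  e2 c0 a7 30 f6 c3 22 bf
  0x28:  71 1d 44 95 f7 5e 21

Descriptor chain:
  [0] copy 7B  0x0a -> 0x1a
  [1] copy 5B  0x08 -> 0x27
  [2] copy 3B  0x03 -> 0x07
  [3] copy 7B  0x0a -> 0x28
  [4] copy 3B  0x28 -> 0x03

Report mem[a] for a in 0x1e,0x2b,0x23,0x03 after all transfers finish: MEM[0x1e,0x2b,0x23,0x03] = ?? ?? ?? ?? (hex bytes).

MEM[0x1e,0x2b,0x23,0x03] = 84 9c 30 7e

[0] 0x0a->0x1a len=7 : 7e 0b cb 9c 84 73 0b
[1] 0x08->0x27 len=5 : ba 9d 7e 0b cb
[2] 0x03->0x07 len=3 : a1 cd 0b
[3] 0x0a->0x28 len=7 : 7e 0b cb 9c 84 73 0b
[4] 0x28->0x03 len=3 : 7e 0b cb
query mem[0x1e]=0x84, mem[0x2b]=0x9c, mem[0x23]=0x30, mem[0x03]=0x7e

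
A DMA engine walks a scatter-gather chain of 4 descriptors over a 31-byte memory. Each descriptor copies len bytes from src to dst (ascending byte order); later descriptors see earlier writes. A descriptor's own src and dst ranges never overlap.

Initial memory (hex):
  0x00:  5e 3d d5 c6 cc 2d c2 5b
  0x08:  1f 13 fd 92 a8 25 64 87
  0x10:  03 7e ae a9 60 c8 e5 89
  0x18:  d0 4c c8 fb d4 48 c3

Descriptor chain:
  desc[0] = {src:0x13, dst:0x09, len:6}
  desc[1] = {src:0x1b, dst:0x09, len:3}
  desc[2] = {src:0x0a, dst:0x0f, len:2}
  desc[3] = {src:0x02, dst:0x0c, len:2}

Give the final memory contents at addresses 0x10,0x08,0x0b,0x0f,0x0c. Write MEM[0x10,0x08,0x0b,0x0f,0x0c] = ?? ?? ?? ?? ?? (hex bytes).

  after D0: wrote 6B at 0x09 = a960c8e589d0
  after D1: wrote 3B at 0x09 = fbd448
  after D2: wrote 2B at 0x0f = d448
  after D3: wrote 2B at 0x0c = d5c6
query mem[0x10]=0x48, mem[0x08]=0x1f, mem[0x0b]=0x48, mem[0x0f]=0xd4, mem[0x0c]=0xd5

MEM[0x10,0x08,0x0b,0x0f,0x0c] = 48 1f 48 d4 d5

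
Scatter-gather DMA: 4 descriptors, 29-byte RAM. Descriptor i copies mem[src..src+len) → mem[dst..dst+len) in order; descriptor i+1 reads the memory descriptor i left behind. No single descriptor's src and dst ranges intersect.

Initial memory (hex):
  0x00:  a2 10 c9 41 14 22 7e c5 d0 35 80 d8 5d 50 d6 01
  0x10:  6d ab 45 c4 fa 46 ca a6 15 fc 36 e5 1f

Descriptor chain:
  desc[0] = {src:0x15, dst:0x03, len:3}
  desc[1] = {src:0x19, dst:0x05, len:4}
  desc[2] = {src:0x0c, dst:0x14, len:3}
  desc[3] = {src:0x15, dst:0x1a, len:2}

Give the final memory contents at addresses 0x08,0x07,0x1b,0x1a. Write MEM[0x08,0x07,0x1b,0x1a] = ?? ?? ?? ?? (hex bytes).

  after D0: wrote 3B at 0x03 = 46caa6
  after D1: wrote 4B at 0x05 = fc36e51f
  after D2: wrote 3B at 0x14 = 5d50d6
  after D3: wrote 2B at 0x1a = 50d6
query mem[0x08]=0x1f, mem[0x07]=0xe5, mem[0x1b]=0xd6, mem[0x1a]=0x50

MEM[0x08,0x07,0x1b,0x1a] = 1f e5 d6 50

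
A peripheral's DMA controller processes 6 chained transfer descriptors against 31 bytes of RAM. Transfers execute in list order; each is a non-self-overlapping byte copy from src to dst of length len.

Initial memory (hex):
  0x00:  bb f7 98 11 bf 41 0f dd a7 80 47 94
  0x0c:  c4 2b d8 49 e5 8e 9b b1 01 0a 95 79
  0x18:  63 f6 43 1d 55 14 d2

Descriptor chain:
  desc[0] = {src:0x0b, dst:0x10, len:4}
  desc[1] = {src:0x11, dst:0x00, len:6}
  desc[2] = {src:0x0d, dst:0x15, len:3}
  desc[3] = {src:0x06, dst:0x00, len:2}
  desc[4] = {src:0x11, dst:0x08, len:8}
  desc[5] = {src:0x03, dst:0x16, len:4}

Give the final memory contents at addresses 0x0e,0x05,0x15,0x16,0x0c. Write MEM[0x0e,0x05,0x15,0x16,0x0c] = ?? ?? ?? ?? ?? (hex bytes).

MEM[0x0e,0x05,0x15,0x16,0x0c] = 49 95 2b 01 2b

D0: mem[0x10..0x13] <- [94 c4 2b d8]
D1: mem[0x00..0x05] <- [c4 2b d8 01 0a 95]
D2: mem[0x15..0x17] <- [2b d8 49]
D3: mem[0x00..0x01] <- [0f dd]
D4: mem[0x08..0x0f] <- [c4 2b d8 01 2b d8 49 63]
D5: mem[0x16..0x19] <- [01 0a 95 0f]
query mem[0x0e]=0x49, mem[0x05]=0x95, mem[0x15]=0x2b, mem[0x16]=0x01, mem[0x0c]=0x2b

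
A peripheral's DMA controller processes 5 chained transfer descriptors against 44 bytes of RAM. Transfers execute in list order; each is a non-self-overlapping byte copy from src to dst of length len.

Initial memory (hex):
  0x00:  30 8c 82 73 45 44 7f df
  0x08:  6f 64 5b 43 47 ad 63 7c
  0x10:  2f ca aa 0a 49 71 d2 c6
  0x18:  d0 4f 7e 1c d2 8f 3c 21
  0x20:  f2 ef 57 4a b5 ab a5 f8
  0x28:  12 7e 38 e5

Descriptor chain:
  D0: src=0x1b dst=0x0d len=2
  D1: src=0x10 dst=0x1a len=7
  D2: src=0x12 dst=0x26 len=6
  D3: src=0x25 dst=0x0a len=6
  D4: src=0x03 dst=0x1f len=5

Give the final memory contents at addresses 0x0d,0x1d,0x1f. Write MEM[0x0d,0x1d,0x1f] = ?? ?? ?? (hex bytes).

MEM[0x0d,0x1d,0x1f] = 49 0a 73

[0] 0x1b->0x0d len=2 : 1c d2
[1] 0x10->0x1a len=7 : 2f ca aa 0a 49 71 d2
[2] 0x12->0x26 len=6 : aa 0a 49 71 d2 c6
[3] 0x25->0x0a len=6 : ab aa 0a 49 71 d2
[4] 0x03->0x1f len=5 : 73 45 44 7f df
query mem[0x0d]=0x49, mem[0x1d]=0x0a, mem[0x1f]=0x73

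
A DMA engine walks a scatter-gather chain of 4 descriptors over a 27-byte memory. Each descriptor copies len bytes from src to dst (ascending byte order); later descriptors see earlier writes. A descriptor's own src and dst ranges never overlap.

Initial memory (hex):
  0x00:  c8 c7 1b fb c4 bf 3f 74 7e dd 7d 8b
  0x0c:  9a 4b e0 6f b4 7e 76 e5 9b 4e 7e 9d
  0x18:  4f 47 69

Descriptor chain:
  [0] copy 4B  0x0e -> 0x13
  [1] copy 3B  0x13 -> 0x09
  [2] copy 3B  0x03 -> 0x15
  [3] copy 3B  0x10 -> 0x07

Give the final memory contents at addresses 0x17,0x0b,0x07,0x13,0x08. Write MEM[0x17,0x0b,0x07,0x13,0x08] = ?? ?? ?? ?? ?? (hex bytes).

MEM[0x17,0x0b,0x07,0x13,0x08] = bf b4 b4 e0 7e

#0 dst[0x13+4] := {0xe0,0x6f,0xb4,0x7e}
#1 dst[0x09+3] := {0xe0,0x6f,0xb4}
#2 dst[0x15+3] := {0xfb,0xc4,0xbf}
#3 dst[0x07+3] := {0xb4,0x7e,0x76}
query mem[0x17]=0xbf, mem[0x0b]=0xb4, mem[0x07]=0xb4, mem[0x13]=0xe0, mem[0x08]=0x7e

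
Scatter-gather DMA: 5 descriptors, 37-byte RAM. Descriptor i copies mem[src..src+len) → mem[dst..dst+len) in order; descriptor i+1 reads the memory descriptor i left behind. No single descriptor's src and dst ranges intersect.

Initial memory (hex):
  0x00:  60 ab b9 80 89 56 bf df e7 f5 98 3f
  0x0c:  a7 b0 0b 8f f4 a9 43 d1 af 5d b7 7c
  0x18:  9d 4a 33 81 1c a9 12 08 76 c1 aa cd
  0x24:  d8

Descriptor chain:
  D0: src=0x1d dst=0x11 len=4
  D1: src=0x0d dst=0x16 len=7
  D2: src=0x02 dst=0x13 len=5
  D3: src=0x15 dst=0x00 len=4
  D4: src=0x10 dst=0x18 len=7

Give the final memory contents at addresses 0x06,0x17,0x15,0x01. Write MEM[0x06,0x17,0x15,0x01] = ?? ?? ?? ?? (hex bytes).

[0] 0x1d->0x11 len=4 : a9 12 08 76
[1] 0x0d->0x16 len=7 : b0 0b 8f f4 a9 12 08
[2] 0x02->0x13 len=5 : b9 80 89 56 bf
[3] 0x15->0x00 len=4 : 89 56 bf 8f
[4] 0x10->0x18 len=7 : f4 a9 12 b9 80 89 56
query mem[0x06]=0xbf, mem[0x17]=0xbf, mem[0x15]=0x89, mem[0x01]=0x56

MEM[0x06,0x17,0x15,0x01] = bf bf 89 56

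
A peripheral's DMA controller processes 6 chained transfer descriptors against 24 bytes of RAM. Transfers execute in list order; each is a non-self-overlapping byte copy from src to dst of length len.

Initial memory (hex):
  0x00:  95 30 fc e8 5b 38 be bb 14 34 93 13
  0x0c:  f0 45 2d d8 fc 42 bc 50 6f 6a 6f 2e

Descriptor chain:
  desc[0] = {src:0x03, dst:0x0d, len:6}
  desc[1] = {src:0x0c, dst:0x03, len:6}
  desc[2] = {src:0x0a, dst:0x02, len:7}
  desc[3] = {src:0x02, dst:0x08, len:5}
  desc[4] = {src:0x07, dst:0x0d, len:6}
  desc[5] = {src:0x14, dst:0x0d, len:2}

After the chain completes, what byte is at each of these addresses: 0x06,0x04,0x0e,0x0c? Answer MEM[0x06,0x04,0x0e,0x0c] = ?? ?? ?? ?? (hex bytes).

MEM[0x06,0x04,0x0e,0x0c] = 5b f0 6a 5b

#0 dst[0x0d+6] := {0xe8,0x5b,0x38,0xbe,0xbb,0x14}
#1 dst[0x03+6] := {0xf0,0xe8,0x5b,0x38,0xbe,0xbb}
#2 dst[0x02+7] := {0x93,0x13,0xf0,0xe8,0x5b,0x38,0xbe}
#3 dst[0x08+5] := {0x93,0x13,0xf0,0xe8,0x5b}
#4 dst[0x0d+6] := {0x38,0x93,0x13,0xf0,0xe8,0x5b}
#5 dst[0x0d+2] := {0x6f,0x6a}
query mem[0x06]=0x5b, mem[0x04]=0xf0, mem[0x0e]=0x6a, mem[0x0c]=0x5b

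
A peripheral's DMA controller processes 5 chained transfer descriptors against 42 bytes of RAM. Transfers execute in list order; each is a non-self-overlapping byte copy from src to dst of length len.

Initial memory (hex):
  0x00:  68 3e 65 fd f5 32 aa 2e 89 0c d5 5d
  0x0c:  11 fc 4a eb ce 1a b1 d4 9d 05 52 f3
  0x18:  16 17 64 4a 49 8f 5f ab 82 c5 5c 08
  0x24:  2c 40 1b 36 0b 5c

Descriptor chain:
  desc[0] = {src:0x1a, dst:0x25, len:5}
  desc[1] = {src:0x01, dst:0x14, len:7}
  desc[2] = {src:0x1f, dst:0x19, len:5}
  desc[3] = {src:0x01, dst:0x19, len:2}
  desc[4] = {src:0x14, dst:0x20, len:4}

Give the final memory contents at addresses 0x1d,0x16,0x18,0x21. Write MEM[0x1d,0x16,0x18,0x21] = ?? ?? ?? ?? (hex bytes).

D0: mem[0x25..0x29] <- [64 4a 49 8f 5f]
D1: mem[0x14..0x1a] <- [3e 65 fd f5 32 aa 2e]
D2: mem[0x19..0x1d] <- [ab 82 c5 5c 08]
D3: mem[0x19..0x1a] <- [3e 65]
D4: mem[0x20..0x23] <- [3e 65 fd f5]
query mem[0x1d]=0x08, mem[0x16]=0xfd, mem[0x18]=0x32, mem[0x21]=0x65

MEM[0x1d,0x16,0x18,0x21] = 08 fd 32 65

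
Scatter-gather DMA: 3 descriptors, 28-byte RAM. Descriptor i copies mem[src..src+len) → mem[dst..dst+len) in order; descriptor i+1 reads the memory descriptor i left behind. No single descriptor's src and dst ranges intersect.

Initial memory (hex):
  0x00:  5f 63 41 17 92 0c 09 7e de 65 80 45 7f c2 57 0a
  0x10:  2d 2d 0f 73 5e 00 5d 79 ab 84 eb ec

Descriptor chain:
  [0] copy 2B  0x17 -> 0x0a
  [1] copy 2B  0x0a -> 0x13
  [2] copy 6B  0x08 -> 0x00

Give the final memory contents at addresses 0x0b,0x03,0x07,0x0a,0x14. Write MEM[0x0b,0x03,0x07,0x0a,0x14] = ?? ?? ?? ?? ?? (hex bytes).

#0 dst[0x0a+2] := {0x79,0xab}
#1 dst[0x13+2] := {0x79,0xab}
#2 dst[0x00+6] := {0xde,0x65,0x79,0xab,0x7f,0xc2}
query mem[0x0b]=0xab, mem[0x03]=0xab, mem[0x07]=0x7e, mem[0x0a]=0x79, mem[0x14]=0xab

MEM[0x0b,0x03,0x07,0x0a,0x14] = ab ab 7e 79 ab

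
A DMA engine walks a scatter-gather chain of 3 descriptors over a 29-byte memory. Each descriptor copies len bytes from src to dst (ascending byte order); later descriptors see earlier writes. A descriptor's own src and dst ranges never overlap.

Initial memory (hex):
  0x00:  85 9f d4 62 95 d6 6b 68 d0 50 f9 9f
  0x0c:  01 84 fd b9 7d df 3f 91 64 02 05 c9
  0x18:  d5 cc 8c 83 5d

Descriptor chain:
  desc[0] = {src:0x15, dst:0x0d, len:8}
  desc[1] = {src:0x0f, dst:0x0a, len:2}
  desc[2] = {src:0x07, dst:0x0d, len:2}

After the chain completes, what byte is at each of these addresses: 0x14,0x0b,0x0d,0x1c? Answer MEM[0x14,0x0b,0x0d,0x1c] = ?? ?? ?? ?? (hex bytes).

MEM[0x14,0x0b,0x0d,0x1c] = 5d d5 68 5d

  after D0: wrote 8B at 0x0d = 0205c9d5cc8c835d
  after D1: wrote 2B at 0x0a = c9d5
  after D2: wrote 2B at 0x0d = 68d0
query mem[0x14]=0x5d, mem[0x0b]=0xd5, mem[0x0d]=0x68, mem[0x1c]=0x5d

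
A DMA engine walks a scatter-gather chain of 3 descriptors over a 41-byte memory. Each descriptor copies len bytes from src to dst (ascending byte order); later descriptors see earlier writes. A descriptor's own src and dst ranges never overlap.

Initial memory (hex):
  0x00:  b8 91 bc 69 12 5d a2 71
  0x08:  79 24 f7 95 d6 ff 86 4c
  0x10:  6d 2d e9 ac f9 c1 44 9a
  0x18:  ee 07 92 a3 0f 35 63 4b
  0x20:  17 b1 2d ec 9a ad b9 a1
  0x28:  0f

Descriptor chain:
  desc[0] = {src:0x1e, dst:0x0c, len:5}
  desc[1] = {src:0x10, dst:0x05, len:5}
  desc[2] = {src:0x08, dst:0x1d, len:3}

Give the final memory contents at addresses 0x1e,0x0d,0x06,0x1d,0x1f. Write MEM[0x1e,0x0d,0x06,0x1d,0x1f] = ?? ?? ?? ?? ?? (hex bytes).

D0: mem[0x0c..0x10] <- [63 4b 17 b1 2d]
D1: mem[0x05..0x09] <- [2d 2d e9 ac f9]
D2: mem[0x1d..0x1f] <- [ac f9 f7]
query mem[0x1e]=0xf9, mem[0x0d]=0x4b, mem[0x06]=0x2d, mem[0x1d]=0xac, mem[0x1f]=0xf7

MEM[0x1e,0x0d,0x06,0x1d,0x1f] = f9 4b 2d ac f7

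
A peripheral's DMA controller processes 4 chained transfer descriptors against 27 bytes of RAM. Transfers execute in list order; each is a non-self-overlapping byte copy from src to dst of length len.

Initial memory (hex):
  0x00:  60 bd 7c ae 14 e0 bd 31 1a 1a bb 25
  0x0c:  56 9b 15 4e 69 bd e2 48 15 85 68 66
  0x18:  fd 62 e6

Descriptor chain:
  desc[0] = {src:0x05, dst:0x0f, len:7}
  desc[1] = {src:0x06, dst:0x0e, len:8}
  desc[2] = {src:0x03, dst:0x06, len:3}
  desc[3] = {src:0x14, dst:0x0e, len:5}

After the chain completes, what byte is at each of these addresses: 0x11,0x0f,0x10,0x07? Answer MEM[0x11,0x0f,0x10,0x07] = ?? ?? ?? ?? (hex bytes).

#0 dst[0x0f+7] := {0xe0,0xbd,0x31,0x1a,0x1a,0xbb,0x25}
#1 dst[0x0e+8] := {0xbd,0x31,0x1a,0x1a,0xbb,0x25,0x56,0x9b}
#2 dst[0x06+3] := {0xae,0x14,0xe0}
#3 dst[0x0e+5] := {0x56,0x9b,0x68,0x66,0xfd}
query mem[0x11]=0x66, mem[0x0f]=0x9b, mem[0x10]=0x68, mem[0x07]=0x14

MEM[0x11,0x0f,0x10,0x07] = 66 9b 68 14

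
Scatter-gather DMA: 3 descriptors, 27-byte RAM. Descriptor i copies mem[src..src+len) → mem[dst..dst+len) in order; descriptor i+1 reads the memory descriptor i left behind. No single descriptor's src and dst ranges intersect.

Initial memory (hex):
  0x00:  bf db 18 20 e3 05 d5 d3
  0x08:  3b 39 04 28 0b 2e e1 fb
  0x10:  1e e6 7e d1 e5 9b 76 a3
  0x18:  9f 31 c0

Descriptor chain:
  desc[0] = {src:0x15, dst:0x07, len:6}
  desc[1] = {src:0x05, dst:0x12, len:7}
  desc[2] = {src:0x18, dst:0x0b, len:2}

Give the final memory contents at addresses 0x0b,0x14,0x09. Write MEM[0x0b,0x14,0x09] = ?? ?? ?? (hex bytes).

[0] 0x15->0x07 len=6 : 9b 76 a3 9f 31 c0
[1] 0x05->0x12 len=7 : 05 d5 9b 76 a3 9f 31
[2] 0x18->0x0b len=2 : 31 31
query mem[0x0b]=0x31, mem[0x14]=0x9b, mem[0x09]=0xa3

MEM[0x0b,0x14,0x09] = 31 9b a3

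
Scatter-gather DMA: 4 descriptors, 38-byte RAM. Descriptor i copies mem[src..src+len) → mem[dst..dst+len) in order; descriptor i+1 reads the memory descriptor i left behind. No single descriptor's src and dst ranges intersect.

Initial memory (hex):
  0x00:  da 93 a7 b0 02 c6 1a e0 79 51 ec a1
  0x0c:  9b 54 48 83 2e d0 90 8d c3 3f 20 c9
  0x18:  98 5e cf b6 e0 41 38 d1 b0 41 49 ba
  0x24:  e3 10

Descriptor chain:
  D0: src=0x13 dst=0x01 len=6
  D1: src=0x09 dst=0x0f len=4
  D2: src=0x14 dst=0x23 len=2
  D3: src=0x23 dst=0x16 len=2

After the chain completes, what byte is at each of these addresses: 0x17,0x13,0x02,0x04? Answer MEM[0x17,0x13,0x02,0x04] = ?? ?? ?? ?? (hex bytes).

D0: mem[0x01..0x06] <- [8d c3 3f 20 c9 98]
D1: mem[0x0f..0x12] <- [51 ec a1 9b]
D2: mem[0x23..0x24] <- [c3 3f]
D3: mem[0x16..0x17] <- [c3 3f]
query mem[0x17]=0x3f, mem[0x13]=0x8d, mem[0x02]=0xc3, mem[0x04]=0x20

MEM[0x17,0x13,0x02,0x04] = 3f 8d c3 20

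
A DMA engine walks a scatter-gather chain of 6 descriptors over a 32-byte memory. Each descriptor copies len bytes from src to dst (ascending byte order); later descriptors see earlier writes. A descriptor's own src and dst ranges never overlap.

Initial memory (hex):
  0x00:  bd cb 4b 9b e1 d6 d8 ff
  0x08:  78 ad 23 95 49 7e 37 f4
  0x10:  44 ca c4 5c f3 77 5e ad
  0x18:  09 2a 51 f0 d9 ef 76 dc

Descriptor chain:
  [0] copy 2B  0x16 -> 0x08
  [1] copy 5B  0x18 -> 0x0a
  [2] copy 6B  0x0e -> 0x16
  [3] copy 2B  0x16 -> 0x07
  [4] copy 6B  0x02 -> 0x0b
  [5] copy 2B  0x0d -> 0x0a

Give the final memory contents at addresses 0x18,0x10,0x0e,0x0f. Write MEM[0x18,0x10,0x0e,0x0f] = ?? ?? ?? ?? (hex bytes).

D0: mem[0x08..0x09] <- [5e ad]
D1: mem[0x0a..0x0e] <- [09 2a 51 f0 d9]
D2: mem[0x16..0x1b] <- [d9 f4 44 ca c4 5c]
D3: mem[0x07..0x08] <- [d9 f4]
D4: mem[0x0b..0x10] <- [4b 9b e1 d6 d8 d9]
D5: mem[0x0a..0x0b] <- [e1 d6]
query mem[0x18]=0x44, mem[0x10]=0xd9, mem[0x0e]=0xd6, mem[0x0f]=0xd8

MEM[0x18,0x10,0x0e,0x0f] = 44 d9 d6 d8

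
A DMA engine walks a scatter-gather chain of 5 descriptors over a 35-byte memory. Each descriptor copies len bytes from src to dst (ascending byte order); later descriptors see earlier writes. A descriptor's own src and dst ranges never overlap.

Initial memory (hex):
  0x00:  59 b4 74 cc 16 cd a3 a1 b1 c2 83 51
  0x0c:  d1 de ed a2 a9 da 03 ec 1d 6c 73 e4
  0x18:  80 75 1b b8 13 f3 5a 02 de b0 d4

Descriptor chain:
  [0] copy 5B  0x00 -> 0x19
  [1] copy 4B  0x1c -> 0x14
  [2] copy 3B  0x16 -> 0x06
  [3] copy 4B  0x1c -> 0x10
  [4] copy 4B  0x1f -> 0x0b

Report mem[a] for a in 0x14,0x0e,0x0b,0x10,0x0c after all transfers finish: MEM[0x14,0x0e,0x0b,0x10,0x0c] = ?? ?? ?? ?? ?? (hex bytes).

D0: mem[0x19..0x1d] <- [59 b4 74 cc 16]
D1: mem[0x14..0x17] <- [cc 16 5a 02]
D2: mem[0x06..0x08] <- [5a 02 80]
D3: mem[0x10..0x13] <- [cc 16 5a 02]
D4: mem[0x0b..0x0e] <- [02 de b0 d4]
query mem[0x14]=0xcc, mem[0x0e]=0xd4, mem[0x0b]=0x02, mem[0x10]=0xcc, mem[0x0c]=0xde

MEM[0x14,0x0e,0x0b,0x10,0x0c] = cc d4 02 cc de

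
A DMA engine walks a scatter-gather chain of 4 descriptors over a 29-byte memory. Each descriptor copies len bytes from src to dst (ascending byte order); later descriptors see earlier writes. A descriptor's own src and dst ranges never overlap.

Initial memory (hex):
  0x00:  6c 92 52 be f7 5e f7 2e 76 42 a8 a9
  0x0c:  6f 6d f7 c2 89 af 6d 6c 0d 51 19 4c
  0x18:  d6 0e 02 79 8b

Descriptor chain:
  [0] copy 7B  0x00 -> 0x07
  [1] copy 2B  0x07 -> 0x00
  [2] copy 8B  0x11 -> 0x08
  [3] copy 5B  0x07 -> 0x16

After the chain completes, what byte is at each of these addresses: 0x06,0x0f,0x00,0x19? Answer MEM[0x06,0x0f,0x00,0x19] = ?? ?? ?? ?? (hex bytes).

MEM[0x06,0x0f,0x00,0x19] = f7 d6 6c 6c

[0] 0x00->0x07 len=7 : 6c 92 52 be f7 5e f7
[1] 0x07->0x00 len=2 : 6c 92
[2] 0x11->0x08 len=8 : af 6d 6c 0d 51 19 4c d6
[3] 0x07->0x16 len=5 : 6c af 6d 6c 0d
query mem[0x06]=0xf7, mem[0x0f]=0xd6, mem[0x00]=0x6c, mem[0x19]=0x6c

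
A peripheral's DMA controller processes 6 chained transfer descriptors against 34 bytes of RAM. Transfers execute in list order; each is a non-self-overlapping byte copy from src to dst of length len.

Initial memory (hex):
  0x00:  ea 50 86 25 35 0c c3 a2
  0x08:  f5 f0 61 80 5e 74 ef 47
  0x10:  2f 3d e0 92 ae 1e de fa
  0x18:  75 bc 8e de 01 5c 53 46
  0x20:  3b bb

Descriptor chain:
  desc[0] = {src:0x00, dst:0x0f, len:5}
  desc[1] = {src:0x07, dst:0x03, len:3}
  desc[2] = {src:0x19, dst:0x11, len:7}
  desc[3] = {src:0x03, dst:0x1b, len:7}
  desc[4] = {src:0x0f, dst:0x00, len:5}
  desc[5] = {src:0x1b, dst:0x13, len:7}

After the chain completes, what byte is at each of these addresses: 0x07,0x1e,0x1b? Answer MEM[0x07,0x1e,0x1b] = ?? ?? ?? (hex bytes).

#0 dst[0x0f+5] := {0xea,0x50,0x86,0x25,0x35}
#1 dst[0x03+3] := {0xa2,0xf5,0xf0}
#2 dst[0x11+7] := {0xbc,0x8e,0xde,0x01,0x5c,0x53,0x46}
#3 dst[0x1b+7] := {0xa2,0xf5,0xf0,0xc3,0xa2,0xf5,0xf0}
#4 dst[0x00+5] := {0xea,0x50,0xbc,0x8e,0xde}
#5 dst[0x13+7] := {0xa2,0xf5,0xf0,0xc3,0xa2,0xf5,0xf0}
query mem[0x07]=0xa2, mem[0x1e]=0xc3, mem[0x1b]=0xa2

MEM[0x07,0x1e,0x1b] = a2 c3 a2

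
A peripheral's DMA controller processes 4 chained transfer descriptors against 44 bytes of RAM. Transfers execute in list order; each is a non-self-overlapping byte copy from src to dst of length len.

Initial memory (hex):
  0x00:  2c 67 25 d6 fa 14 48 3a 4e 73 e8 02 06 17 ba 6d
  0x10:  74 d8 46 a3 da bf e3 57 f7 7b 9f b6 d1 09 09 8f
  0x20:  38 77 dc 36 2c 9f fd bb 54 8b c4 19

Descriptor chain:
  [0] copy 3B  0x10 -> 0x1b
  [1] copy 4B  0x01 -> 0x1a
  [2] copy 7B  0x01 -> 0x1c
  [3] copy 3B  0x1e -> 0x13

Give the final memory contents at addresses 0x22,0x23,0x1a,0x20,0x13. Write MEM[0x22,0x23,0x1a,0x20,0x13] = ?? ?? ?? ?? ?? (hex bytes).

D0: mem[0x1b..0x1d] <- [74 d8 46]
D1: mem[0x1a..0x1d] <- [67 25 d6 fa]
D2: mem[0x1c..0x22] <- [67 25 d6 fa 14 48 3a]
D3: mem[0x13..0x15] <- [d6 fa 14]
query mem[0x22]=0x3a, mem[0x23]=0x36, mem[0x1a]=0x67, mem[0x20]=0x14, mem[0x13]=0xd6

MEM[0x22,0x23,0x1a,0x20,0x13] = 3a 36 67 14 d6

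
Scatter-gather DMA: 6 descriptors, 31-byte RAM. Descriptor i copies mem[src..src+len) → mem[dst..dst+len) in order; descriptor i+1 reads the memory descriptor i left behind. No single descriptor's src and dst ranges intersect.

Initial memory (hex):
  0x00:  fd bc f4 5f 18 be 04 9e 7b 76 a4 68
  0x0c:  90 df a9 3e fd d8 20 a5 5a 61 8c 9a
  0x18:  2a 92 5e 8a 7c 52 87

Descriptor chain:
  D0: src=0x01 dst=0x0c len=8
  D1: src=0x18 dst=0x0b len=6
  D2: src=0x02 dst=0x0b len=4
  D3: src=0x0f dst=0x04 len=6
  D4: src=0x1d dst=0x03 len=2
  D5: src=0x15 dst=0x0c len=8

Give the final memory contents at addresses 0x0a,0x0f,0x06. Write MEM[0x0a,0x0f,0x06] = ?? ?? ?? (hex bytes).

  after D0: wrote 8B at 0x0c = bcf45f18be049e7b
  after D1: wrote 6B at 0x0b = 2a925e8a7c52
  after D2: wrote 4B at 0x0b = f45f18be
  after D3: wrote 6B at 0x04 = 7c52049e7b5a
  after D4: wrote 2B at 0x03 = 5287
  after D5: wrote 8B at 0x0c = 618c9a2a925e8a7c
query mem[0x0a]=0xa4, mem[0x0f]=0x2a, mem[0x06]=0x04

MEM[0x0a,0x0f,0x06] = a4 2a 04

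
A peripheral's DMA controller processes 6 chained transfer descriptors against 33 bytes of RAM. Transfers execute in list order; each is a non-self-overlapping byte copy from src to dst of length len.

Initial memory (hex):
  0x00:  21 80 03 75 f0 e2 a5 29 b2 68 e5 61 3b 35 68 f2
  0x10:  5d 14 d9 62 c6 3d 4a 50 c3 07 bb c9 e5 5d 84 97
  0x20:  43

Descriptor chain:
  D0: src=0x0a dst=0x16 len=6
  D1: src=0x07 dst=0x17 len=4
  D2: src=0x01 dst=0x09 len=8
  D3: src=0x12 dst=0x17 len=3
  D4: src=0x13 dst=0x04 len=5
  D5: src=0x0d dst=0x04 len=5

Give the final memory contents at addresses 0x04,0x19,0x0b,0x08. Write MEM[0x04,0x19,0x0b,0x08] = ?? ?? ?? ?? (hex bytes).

MEM[0x04,0x19,0x0b,0x08] = e2 c6 75 14

D0: mem[0x16..0x1b] <- [e5 61 3b 35 68 f2]
D1: mem[0x17..0x1a] <- [29 b2 68 e5]
D2: mem[0x09..0x10] <- [80 03 75 f0 e2 a5 29 b2]
D3: mem[0x17..0x19] <- [d9 62 c6]
D4: mem[0x04..0x08] <- [62 c6 3d e5 d9]
D5: mem[0x04..0x08] <- [e2 a5 29 b2 14]
query mem[0x04]=0xe2, mem[0x19]=0xc6, mem[0x0b]=0x75, mem[0x08]=0x14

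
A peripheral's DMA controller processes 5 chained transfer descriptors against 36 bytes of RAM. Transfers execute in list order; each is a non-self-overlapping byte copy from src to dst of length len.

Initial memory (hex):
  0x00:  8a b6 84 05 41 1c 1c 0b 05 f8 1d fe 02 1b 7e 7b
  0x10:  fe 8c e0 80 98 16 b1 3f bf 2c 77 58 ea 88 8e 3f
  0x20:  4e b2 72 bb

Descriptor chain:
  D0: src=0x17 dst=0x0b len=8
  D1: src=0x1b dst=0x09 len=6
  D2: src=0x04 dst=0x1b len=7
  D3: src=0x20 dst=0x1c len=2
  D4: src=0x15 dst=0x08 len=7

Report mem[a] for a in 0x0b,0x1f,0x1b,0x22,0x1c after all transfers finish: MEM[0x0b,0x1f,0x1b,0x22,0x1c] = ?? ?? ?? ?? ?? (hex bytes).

MEM[0x0b,0x1f,0x1b,0x22,0x1c] = bf 05 41 72 58

#0 dst[0x0b+8] := {0x3f,0xbf,0x2c,0x77,0x58,0xea,0x88,0x8e}
#1 dst[0x09+6] := {0x58,0xea,0x88,0x8e,0x3f,0x4e}
#2 dst[0x1b+7] := {0x41,0x1c,0x1c,0x0b,0x05,0x58,0xea}
#3 dst[0x1c+2] := {0x58,0xea}
#4 dst[0x08+7] := {0x16,0xb1,0x3f,0xbf,0x2c,0x77,0x41}
query mem[0x0b]=0xbf, mem[0x1f]=0x05, mem[0x1b]=0x41, mem[0x22]=0x72, mem[0x1c]=0x58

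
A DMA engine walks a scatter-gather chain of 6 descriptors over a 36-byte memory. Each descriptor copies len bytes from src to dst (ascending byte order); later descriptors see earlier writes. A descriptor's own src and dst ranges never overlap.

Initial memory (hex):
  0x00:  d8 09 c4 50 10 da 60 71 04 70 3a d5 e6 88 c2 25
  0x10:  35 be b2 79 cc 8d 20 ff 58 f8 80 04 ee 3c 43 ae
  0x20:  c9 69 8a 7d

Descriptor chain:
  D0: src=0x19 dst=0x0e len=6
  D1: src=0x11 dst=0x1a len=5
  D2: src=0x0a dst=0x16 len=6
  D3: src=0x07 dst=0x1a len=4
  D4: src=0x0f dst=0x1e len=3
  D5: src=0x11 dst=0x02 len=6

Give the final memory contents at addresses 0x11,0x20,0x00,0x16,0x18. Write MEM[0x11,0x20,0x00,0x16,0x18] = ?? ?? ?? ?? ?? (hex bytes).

MEM[0x11,0x20,0x00,0x16,0x18] = ee ee d8 3a e6

[0] 0x19->0x0e len=6 : f8 80 04 ee 3c 43
[1] 0x11->0x1a len=5 : ee 3c 43 cc 8d
[2] 0x0a->0x16 len=6 : 3a d5 e6 88 f8 80
[3] 0x07->0x1a len=4 : 71 04 70 3a
[4] 0x0f->0x1e len=3 : 80 04 ee
[5] 0x11->0x02 len=6 : ee 3c 43 cc 8d 3a
query mem[0x11]=0xee, mem[0x20]=0xee, mem[0x00]=0xd8, mem[0x16]=0x3a, mem[0x18]=0xe6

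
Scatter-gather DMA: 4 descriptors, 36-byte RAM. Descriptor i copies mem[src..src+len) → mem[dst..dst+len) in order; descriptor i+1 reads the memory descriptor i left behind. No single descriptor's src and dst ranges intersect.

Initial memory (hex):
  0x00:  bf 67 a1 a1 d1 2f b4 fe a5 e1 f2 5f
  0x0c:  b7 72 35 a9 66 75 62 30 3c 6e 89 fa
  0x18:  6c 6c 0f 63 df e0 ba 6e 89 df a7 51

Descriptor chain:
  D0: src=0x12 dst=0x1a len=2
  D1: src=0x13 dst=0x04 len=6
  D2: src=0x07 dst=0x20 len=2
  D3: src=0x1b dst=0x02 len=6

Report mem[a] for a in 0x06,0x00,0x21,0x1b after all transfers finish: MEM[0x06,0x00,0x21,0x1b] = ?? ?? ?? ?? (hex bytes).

MEM[0x06,0x00,0x21,0x1b] = 6e bf fa 30

#0 dst[0x1a+2] := {0x62,0x30}
#1 dst[0x04+6] := {0x30,0x3c,0x6e,0x89,0xfa,0x6c}
#2 dst[0x20+2] := {0x89,0xfa}
#3 dst[0x02+6] := {0x30,0xdf,0xe0,0xba,0x6e,0x89}
query mem[0x06]=0x6e, mem[0x00]=0xbf, mem[0x21]=0xfa, mem[0x1b]=0x30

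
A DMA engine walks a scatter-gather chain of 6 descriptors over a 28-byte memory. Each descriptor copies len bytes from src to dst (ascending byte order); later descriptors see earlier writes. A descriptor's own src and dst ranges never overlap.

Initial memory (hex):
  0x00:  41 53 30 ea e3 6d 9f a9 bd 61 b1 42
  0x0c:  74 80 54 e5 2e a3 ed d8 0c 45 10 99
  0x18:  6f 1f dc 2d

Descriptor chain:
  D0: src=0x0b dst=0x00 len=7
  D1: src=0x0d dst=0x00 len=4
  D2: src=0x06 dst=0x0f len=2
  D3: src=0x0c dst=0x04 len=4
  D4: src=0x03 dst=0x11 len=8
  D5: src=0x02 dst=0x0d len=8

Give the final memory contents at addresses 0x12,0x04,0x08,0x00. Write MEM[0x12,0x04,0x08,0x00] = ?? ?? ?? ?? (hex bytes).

#0 dst[0x00+7] := {0x42,0x74,0x80,0x54,0xe5,0x2e,0xa3}
#1 dst[0x00+4] := {0x80,0x54,0xe5,0x2e}
#2 dst[0x0f+2] := {0xa3,0xa9}
#3 dst[0x04+4] := {0x74,0x80,0x54,0xa3}
#4 dst[0x11+8] := {0x2e,0x74,0x80,0x54,0xa3,0xbd,0x61,0xb1}
#5 dst[0x0d+8] := {0xe5,0x2e,0x74,0x80,0x54,0xa3,0xbd,0x61}
query mem[0x12]=0xa3, mem[0x04]=0x74, mem[0x08]=0xbd, mem[0x00]=0x80

MEM[0x12,0x04,0x08,0x00] = a3 74 bd 80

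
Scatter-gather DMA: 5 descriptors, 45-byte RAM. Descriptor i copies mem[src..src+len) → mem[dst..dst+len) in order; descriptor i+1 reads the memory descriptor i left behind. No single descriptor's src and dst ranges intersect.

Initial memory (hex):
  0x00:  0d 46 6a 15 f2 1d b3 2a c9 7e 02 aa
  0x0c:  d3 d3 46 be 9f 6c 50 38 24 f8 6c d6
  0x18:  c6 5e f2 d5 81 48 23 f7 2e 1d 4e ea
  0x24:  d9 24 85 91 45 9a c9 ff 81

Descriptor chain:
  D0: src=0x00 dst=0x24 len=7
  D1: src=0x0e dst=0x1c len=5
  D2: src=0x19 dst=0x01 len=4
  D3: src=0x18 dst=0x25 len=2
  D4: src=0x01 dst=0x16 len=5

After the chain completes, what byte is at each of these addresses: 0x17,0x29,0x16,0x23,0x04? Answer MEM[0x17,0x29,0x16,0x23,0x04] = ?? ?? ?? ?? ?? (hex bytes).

MEM[0x17,0x29,0x16,0x23,0x04] = f2 1d 5e ea 46

[0] 0x00->0x24 len=7 : 0d 46 6a 15 f2 1d b3
[1] 0x0e->0x1c len=5 : 46 be 9f 6c 50
[2] 0x19->0x01 len=4 : 5e f2 d5 46
[3] 0x18->0x25 len=2 : c6 5e
[4] 0x01->0x16 len=5 : 5e f2 d5 46 1d
query mem[0x17]=0xf2, mem[0x29]=0x1d, mem[0x16]=0x5e, mem[0x23]=0xea, mem[0x04]=0x46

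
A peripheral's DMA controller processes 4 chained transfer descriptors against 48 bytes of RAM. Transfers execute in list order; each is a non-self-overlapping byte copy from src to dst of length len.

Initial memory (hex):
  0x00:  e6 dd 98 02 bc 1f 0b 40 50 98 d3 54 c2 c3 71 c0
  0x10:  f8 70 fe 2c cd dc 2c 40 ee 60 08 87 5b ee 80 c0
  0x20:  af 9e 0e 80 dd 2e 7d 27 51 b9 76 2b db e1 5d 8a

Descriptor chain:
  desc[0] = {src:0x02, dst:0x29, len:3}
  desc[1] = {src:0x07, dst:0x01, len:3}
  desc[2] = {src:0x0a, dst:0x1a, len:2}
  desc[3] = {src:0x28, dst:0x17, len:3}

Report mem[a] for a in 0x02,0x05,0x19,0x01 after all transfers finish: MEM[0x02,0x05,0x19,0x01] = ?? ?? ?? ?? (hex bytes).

MEM[0x02,0x05,0x19,0x01] = 50 1f 02 40

[0] 0x02->0x29 len=3 : 98 02 bc
[1] 0x07->0x01 len=3 : 40 50 98
[2] 0x0a->0x1a len=2 : d3 54
[3] 0x28->0x17 len=3 : 51 98 02
query mem[0x02]=0x50, mem[0x05]=0x1f, mem[0x19]=0x02, mem[0x01]=0x40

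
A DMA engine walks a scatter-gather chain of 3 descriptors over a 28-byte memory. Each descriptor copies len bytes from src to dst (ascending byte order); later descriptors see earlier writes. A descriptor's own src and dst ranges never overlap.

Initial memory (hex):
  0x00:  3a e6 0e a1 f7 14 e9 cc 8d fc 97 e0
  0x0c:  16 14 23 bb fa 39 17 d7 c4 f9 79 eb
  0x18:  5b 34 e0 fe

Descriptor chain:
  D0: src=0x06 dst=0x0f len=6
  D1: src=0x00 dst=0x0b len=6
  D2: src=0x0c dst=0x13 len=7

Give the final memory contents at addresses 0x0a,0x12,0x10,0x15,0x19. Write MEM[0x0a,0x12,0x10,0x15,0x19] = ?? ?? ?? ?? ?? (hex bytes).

[0] 0x06->0x0f len=6 : e9 cc 8d fc 97 e0
[1] 0x00->0x0b len=6 : 3a e6 0e a1 f7 14
[2] 0x0c->0x13 len=7 : e6 0e a1 f7 14 8d fc
query mem[0x0a]=0x97, mem[0x12]=0xfc, mem[0x10]=0x14, mem[0x15]=0xa1, mem[0x19]=0xfc

MEM[0x0a,0x12,0x10,0x15,0x19] = 97 fc 14 a1 fc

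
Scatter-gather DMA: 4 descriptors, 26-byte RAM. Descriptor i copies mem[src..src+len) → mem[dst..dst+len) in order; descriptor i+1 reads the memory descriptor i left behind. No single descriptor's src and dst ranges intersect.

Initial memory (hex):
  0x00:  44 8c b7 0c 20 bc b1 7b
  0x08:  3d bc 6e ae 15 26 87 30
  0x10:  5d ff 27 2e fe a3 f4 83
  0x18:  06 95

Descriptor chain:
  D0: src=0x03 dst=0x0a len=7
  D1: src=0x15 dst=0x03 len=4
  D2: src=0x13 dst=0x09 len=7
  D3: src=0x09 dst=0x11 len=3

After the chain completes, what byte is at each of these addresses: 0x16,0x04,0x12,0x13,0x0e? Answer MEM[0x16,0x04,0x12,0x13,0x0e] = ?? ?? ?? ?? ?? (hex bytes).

MEM[0x16,0x04,0x12,0x13,0x0e] = f4 f4 fe a3 06

  after D0: wrote 7B at 0x0a = 0c20bcb17b3dbc
  after D1: wrote 4B at 0x03 = a3f48306
  after D2: wrote 7B at 0x09 = 2efea3f4830695
  after D3: wrote 3B at 0x11 = 2efea3
query mem[0x16]=0xf4, mem[0x04]=0xf4, mem[0x12]=0xfe, mem[0x13]=0xa3, mem[0x0e]=0x06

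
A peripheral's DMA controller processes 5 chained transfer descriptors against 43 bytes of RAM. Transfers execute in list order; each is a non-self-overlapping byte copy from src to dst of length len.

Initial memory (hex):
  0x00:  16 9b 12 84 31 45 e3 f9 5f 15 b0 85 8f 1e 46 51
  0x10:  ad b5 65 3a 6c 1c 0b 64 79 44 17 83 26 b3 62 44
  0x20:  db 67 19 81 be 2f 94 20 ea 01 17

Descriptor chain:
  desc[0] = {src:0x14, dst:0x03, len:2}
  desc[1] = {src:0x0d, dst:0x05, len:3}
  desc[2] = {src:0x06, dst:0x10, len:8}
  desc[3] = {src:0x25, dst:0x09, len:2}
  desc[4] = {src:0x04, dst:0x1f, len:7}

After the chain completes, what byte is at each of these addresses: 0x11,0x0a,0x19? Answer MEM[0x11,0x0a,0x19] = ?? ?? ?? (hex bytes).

MEM[0x11,0x0a,0x19] = 51 94 44

#0 dst[0x03+2] := {0x6c,0x1c}
#1 dst[0x05+3] := {0x1e,0x46,0x51}
#2 dst[0x10+8] := {0x46,0x51,0x5f,0x15,0xb0,0x85,0x8f,0x1e}
#3 dst[0x09+2] := {0x2f,0x94}
#4 dst[0x1f+7] := {0x1c,0x1e,0x46,0x51,0x5f,0x2f,0x94}
query mem[0x11]=0x51, mem[0x0a]=0x94, mem[0x19]=0x44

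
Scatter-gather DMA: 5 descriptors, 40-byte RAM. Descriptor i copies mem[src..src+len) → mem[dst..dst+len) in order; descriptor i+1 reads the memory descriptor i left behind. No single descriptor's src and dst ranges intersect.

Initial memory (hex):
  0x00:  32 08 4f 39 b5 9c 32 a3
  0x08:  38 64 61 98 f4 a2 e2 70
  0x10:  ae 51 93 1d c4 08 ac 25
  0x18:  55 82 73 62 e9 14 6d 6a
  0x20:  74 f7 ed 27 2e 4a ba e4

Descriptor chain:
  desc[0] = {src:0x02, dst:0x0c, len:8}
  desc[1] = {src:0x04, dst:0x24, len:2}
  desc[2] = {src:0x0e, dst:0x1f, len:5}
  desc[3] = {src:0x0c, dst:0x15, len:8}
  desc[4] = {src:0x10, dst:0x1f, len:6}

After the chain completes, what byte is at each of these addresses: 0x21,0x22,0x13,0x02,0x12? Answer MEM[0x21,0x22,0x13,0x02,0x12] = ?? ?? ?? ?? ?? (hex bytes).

MEM[0x21,0x22,0x13,0x02,0x12] = 38 64 64 4f 38

#0 dst[0x0c+8] := {0x4f,0x39,0xb5,0x9c,0x32,0xa3,0x38,0x64}
#1 dst[0x24+2] := {0xb5,0x9c}
#2 dst[0x1f+5] := {0xb5,0x9c,0x32,0xa3,0x38}
#3 dst[0x15+8] := {0x4f,0x39,0xb5,0x9c,0x32,0xa3,0x38,0x64}
#4 dst[0x1f+6] := {0x32,0xa3,0x38,0x64,0xc4,0x4f}
query mem[0x21]=0x38, mem[0x22]=0x64, mem[0x13]=0x64, mem[0x02]=0x4f, mem[0x12]=0x38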